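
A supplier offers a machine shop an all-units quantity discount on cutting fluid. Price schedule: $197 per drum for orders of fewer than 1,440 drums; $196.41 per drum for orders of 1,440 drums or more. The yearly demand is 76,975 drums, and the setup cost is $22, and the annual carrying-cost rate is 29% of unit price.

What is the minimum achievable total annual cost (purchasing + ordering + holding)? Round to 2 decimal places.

$15,160,846.16

H₁ = 29%×$197 = $57.1300;  H₂ = 29%×$196.41 = $56.9589
EOQ₁ = √(2×76,975×22/57.1300) = 243.48  (< 1,440, feasible at tier 1)
EOQ₂ = √(2×76,975×22/56.9589) = 243.85  (< 1,440 → use Q = 1,440 at tier-2 price)
TC(tier 1 (EOQ₁), Q≈243.5) = $15,177,985.20
TC(tier 2, Q≈1,440.0) = $15,160,846.16
Minimum at tier 2: $15,160,846.16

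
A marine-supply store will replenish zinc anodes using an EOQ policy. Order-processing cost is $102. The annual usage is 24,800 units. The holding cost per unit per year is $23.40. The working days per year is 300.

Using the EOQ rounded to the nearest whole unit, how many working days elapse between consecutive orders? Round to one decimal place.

5.6 days

2DS/H = 2·24,800·102/23.4 = 216,205.13
EOQ = √216,205.13 ≈ 464.98 → Q = 465 units
T = Q/D × 300 days = 465/24,800 × 300 = 5.625 days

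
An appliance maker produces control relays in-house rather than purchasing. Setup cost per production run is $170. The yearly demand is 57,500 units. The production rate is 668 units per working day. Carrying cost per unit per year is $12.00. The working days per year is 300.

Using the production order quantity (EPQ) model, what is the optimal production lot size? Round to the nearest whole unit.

d = 57,500/300 = 191.6667 units/day;  effective holding cost H(1 − d/p) = 12·(1 − 191.6667/668) = 8.55689
Q* = √(2DS / H_eff) = √(2·57,500·170 / 8.55689) ≈ 1,511.53

1,512 units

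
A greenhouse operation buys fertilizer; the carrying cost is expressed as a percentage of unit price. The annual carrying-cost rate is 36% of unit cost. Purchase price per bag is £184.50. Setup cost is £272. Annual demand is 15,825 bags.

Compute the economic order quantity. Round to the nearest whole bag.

Holding cost per bag per year: H = 36% × £184.5 = £66.4200
Q* = √(2·D·S / H) = √(2·15,825·272 / 66.42) = √129,611.6 ≈ 360.02

360 bags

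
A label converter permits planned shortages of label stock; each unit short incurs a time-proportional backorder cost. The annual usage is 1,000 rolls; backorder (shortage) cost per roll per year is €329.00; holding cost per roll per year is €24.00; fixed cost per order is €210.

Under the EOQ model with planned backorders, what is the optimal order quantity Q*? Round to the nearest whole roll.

Q* = √(2DS/H) · √((H + b)/b)
   = √(2 × 1,000 × 210 / 24) · √((24 + 329) / 329)
   = 132.288 × 1.0358 ≈ 137.03

137 rolls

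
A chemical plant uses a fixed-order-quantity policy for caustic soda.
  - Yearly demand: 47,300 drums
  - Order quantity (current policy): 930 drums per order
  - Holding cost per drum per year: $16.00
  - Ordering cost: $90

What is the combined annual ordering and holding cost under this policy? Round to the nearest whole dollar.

$12,017

Orders/yr = 47,300/930 = 50.860; ordering cost = 50.860 × $90 = $4,577.42
Average inventory = 930/2 = 465; holding cost = 465 × $16 = $7,440.00
Total = $4,577.42 + $7,440.00 = $12,017.42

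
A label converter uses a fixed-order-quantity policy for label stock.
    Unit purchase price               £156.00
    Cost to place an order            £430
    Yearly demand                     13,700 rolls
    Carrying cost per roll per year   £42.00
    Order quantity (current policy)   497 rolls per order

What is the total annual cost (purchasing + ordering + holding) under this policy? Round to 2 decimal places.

£2,159,490.12

Annual ordering cost = (D/Q)·S = (13,700/497) × 430 = £11,853.12
Annual holding cost  = (Q/2)·H = (497/2) × 42 = £10,437.00
Purchase cost = D·C = 13,700 × 156 = £2,137,200.00
Total = £11,853.12 + £10,437.00 + £2,137,200.00 = £2,159,490.12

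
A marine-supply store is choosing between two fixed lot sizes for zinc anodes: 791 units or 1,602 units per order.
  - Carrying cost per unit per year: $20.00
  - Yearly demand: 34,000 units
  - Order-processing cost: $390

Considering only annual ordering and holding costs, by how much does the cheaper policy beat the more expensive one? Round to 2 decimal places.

TC(Q) = (D/Q)S + (Q/2)H
TC(791) = (34,000/791)×390 + (791/2)×20 = $24,673.59
TC(1,602) = (34,000/1,602)×390 + (1,602/2)×20 = $24,297.15
Cheaper: Q = 1,602.  Difference = $376.44

$376.44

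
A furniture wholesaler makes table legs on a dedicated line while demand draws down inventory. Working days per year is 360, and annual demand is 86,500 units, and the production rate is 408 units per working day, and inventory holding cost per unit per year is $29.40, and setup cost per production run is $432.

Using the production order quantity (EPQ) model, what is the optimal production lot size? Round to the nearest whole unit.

2,487 units

d = 86,500/360 = 240.2778 units/day;  effective holding cost H(1 − d/p) = 29.4·(1 − 240.2778/408) = 12.08587
Q* = √(2DS / H_eff) = √(2·86,500·432 / 12.08587) ≈ 2,486.72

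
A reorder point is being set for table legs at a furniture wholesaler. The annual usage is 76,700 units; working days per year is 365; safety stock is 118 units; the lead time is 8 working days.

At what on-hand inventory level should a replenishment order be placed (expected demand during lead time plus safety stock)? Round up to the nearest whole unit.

1,800 units

Daily demand d = 76,700 / 365 = 210.137 units/day
Demand during lead time = 210.137 × 8 = 1,681.10
Reorder point = 1,681.10 + 118 = 1,799.10 → round up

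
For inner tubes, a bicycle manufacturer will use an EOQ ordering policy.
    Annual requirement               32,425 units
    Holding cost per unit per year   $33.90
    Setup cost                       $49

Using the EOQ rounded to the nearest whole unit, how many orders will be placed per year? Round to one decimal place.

106.0 orders per year

EOQ = √(2DS/H) = √(2 × 32,425 × 49 / 33.9)
    = √(93,735.99) ≈ 306.16 → Q = 306
Orders per year = D/Q = 32,425 / 306 = 105.964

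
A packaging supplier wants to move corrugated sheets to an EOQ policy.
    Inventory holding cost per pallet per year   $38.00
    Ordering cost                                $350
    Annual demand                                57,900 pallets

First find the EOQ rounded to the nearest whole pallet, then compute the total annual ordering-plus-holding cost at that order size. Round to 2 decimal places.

$39,244.62

Q* = √(2·D·S / H) = √(2·57,900·350 / 38) = √1,066,578.9 ≈ 1,032.75 → Q = 1,033 pallets
Orders/yr = 57,900/1,033 = 56.050; ordering cost = 56.050 × $350 = $19,617.62
Average inventory = 1,033/2 = 516.5; holding cost = 516.5 × $38 = $19,627.00
Total = $19,617.62 + $19,627.00 = $39,244.62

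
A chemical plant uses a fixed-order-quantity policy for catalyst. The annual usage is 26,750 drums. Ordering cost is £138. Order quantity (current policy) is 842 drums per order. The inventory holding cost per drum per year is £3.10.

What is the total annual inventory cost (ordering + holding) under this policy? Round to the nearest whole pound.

£5,689

Annual ordering cost = (D/Q)·S = (26,750/842) × 138 = £4,384.20
Annual holding cost  = (Q/2)·H = (842/2) × 3.1 = £1,305.10
Total = £4,384.20 + £1,305.10 = £5,689.30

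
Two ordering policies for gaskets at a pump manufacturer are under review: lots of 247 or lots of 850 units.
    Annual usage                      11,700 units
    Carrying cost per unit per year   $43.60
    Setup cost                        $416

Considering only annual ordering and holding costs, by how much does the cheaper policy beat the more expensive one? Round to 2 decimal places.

$833.75

Annual cost at Q: ordering D·S/Q plus holding Q·H/2.
TC(247) = (11,700/247)×416 + (247/2)×43.6 = $25,089.86
TC(850) = (11,700/850)×416 + (850/2)×43.6 = $24,256.12
|ΔTC| = |$25,089.86 − $24,256.12| = $833.75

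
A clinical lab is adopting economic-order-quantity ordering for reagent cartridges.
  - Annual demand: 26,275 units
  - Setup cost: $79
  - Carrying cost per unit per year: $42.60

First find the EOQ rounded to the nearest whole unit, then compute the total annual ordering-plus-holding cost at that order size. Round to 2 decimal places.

2DS/H = 2·26,275·79/42.6 = 97,451.88
EOQ = √97,451.88 ≈ 312.17 → Q = 312 units
Orders/yr = 26,275/312 = 84.215; ordering cost = 84.215 × $79 = $6,652.96
Average inventory = 312/2 = 156; holding cost = 156 × $42.6 = $6,645.60
Total = $6,652.96 + $6,645.60 = $13,298.56

$13,298.56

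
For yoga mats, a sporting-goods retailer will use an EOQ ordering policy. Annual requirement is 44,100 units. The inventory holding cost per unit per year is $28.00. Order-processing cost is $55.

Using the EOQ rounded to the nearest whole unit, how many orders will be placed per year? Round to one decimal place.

Q* = √(2·D·S / H) = √(2·44,100·55 / 28) = √173,250.0 ≈ 416.23 → Q = 416
N = D/Q = 44,100/416 ≈ 106.010 orders/yr

106.0 orders per year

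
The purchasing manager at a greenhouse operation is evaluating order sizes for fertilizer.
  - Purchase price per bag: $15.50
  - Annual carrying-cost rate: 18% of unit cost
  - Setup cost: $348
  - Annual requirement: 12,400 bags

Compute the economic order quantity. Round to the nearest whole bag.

1,759 bags

Carrying cost H = $15.5 × 18% = $2.7900/bag/yr
EOQ = √(2DS/H) = √(2 × 12,400 × 348 / 2.79)
    = √(3,093,333.33) ≈ 1,758.79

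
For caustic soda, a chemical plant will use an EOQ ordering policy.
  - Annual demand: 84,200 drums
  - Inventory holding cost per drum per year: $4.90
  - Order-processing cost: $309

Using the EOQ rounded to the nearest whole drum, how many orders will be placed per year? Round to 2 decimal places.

2DS/H = 2·84,200·309/4.9 = 10,619,510.20
EOQ = √10,619,510.20 ≈ 3,258.76 → Q = 3,259
Orders per year = D/Q = 84,200 / 3,259 = 25.836

25.84 orders per year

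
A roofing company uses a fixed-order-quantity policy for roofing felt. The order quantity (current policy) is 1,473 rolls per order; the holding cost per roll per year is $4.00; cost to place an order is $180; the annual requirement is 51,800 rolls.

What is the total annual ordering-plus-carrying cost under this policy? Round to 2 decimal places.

$9,275.94

Ordering: D/Q × S = 51,800/1,473 × $180 = $6,329.94
Holding:  Q/2 × H = 1,473/2 × $4 = $2,946.00
Total = $6,329.94 + $2,946.00 = $9,275.94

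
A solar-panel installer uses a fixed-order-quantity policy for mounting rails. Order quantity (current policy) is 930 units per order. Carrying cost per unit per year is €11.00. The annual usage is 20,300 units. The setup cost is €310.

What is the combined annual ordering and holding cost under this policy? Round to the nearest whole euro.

Ordering: D/Q × S = 20,300/930 × €310 = €6,766.67
Holding:  Q/2 × H = 930/2 × €11 = €5,115.00
Total = €6,766.67 + €5,115.00 = €11,881.67

€11,882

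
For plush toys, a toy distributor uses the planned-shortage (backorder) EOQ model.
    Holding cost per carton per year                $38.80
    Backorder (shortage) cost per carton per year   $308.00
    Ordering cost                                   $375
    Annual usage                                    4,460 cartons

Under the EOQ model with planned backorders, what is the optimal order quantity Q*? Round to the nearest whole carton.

312 cartons

Basic EOQ = √(2·4,460·375/38.8) = 293.618
Backorder adjustment √((H+b)/b) = √((38.8+308)/308) = 1.0611
Q* = 293.618 × 1.0611 ≈ 311.56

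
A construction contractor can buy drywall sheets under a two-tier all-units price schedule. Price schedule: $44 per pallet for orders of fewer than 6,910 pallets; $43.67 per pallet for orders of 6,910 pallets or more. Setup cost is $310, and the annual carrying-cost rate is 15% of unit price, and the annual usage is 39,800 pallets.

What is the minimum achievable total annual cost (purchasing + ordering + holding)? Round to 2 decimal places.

H₁ = 15%×$44 = $6.6000;  H₂ = 15%×$43.67 = $6.5505
EOQ₁ = √(2×39,800×310/6.6000) = 1,933.59  (< 6,910, feasible at tier 1)
EOQ₂ = √(2×39,800×310/6.5505) = 1,940.89  (< 6,910 → use Q = 6,910 at tier-2 price)
TC(tier 1 (EOQ₁), Q≈1,933.6) = $1,763,961.72
TC(tier 2, Q≈6,910.0) = $1,762,483.51
Minimum at tier 2: $1,762,483.51

$1,762,483.51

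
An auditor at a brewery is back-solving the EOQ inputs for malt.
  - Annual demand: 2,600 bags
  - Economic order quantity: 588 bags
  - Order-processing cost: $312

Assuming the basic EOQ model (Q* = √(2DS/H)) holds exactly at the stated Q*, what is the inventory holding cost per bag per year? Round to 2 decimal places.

$4.69

EOQ relation: Q² = 2DS/H, so rearrange for the unknown.
H = 2DS / Q² = 2 × 2,600 × 312 / 588² = 4.6925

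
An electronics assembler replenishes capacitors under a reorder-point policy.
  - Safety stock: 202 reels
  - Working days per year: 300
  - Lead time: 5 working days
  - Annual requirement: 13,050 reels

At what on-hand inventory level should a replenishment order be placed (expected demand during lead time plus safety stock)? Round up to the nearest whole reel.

420 reels

Daily demand d = 13,050 / 300 = 43.500 reels/day
Demand during lead time = 43.500 × 5 = 217.50
Reorder point = 217.50 + 202 = 419.50 → round up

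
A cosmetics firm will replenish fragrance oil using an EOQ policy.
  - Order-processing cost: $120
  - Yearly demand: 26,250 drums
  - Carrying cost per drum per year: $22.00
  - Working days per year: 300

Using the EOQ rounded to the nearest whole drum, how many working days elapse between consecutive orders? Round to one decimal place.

6.1 days

2DS/H = 2·26,250·120/22 = 286,363.64
EOQ = √286,363.64 ≈ 535.13 → Q = 535 drums
T = Q/D × 300 days = 535/26,250 × 300 = 6.114 days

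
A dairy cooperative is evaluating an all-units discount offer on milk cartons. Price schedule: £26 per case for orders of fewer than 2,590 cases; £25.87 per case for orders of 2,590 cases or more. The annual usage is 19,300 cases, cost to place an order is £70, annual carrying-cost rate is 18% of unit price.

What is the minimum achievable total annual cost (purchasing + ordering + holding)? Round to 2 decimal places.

H₁ = 18%×£26 = £4.6800;  H₂ = 18%×£25.87 = £4.6566
EOQ₁ = √(2×19,300×70/4.6800) = 759.84  (< 2,590, feasible at tier 1)
EOQ₂ = √(2×19,300×70/4.6566) = 761.74  (< 2,590 → use Q = 2,590 at tier-2 price)
TC(tier 1 (EOQ₁), Q≈759.8) = £505,356.03
TC(tier 2, Q≈2,590.0) = £505,842.92
Minimum at tier 1 (EOQ₁): £505,356.03

£505,356.03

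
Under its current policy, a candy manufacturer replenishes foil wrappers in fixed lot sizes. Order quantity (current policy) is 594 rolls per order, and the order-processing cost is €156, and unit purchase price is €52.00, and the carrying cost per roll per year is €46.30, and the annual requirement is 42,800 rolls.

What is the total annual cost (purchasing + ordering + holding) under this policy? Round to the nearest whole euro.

€2,250,592

Ordering: D/Q × S = 42,800/594 × €156 = €11,240.40
Holding:  Q/2 × H = 594/2 × €46.3 = €13,751.10
Purchase cost = D·C = 42,800 × 52 = €2,225,600.00
Total = €11,240.40 + €13,751.10 + €2,225,600.00 = €2,250,591.50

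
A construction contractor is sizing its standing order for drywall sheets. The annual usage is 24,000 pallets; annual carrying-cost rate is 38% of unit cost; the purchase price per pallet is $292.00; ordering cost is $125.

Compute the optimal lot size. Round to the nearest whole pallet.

233 pallets

Carrying cost H = $292 × 38% = $110.9600/pallet/yr
Optimal lot size Q* = (2 × 24,000 × $125 / $110.96)^½ ≈ 232.54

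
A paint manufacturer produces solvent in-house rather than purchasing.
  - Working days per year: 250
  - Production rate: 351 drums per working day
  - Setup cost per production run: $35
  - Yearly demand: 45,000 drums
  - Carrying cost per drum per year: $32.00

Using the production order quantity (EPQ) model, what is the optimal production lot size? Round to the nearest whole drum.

d = 45,000/250 = 180.0000 drums/day;  effective holding cost H(1 − d/p) = 32·(1 − 180.0000/351) = 15.58974
Q* = √(2DS / H_eff) = √(2·45,000·35 / 15.58974) ≈ 449.51

450 drums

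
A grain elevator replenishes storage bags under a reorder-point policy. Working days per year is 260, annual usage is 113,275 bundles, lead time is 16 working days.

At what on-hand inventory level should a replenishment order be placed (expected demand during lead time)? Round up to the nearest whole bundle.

6,971 bundles

Daily demand d = 113,275 / 260 = 435.673 bundles/day
Demand during lead time = 435.673 × 16 = 6,970.77
Reorder point = 6,970.77 → round up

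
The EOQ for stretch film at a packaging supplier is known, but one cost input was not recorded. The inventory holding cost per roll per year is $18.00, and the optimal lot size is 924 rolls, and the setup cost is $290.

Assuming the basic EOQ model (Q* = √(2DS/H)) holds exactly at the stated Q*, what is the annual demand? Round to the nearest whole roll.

Since Q* = (2DS/H)^½, squaring gives Q*²·H = 2DS.
D = Q²H / (2S) = 924² × 18 / (2 × 290) = 26,496.50

26,496 rolls per year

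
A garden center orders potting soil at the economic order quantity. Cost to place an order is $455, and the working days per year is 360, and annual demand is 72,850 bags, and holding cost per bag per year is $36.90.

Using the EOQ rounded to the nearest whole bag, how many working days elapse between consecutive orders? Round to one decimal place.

6.6 days

Q* = √(2·D·S / H) = √(2·72,850·455 / 36.9) = √1,796,571.8 ≈ 1,340.36 → Q = 1,340 bags
T = Q/D × 360 days = 1,340/72,850 × 360 = 6.622 days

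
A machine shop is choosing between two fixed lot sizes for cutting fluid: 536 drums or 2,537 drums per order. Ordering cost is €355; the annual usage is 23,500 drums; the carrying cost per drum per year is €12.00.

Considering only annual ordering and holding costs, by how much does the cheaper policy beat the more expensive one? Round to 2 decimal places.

Annual cost at Q: ordering D·S/Q plus holding Q·H/2.
TC(536) = (23,500/536)×355 + (536/2)×12 = €18,780.37
TC(2,537) = (23,500/2,537)×355 + (2,537/2)×12 = €18,510.33
Cheaper: Q = 2,537.  Difference = €270.03

€270.03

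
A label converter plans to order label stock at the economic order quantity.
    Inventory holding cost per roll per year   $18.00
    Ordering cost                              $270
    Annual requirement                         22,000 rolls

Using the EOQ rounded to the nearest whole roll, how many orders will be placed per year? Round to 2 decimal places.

27.09 orders per year

2DS/H = 2·22,000·270/18 = 660,000.00
EOQ = √660,000.00 ≈ 812.40 → Q = 812
Orders per year = D/Q = 22,000 / 812 = 27.094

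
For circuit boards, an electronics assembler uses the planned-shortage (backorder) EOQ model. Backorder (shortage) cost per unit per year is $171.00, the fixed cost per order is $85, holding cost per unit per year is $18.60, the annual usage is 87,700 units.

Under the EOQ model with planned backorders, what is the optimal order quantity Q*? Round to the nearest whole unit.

Q* = √(2DS/H) · √((H + b)/b)
   = √(2 × 87,700 × 85 / 18.6) · √((18.6 + 171) / 171)
   = 895.298 × 1.0530 ≈ 942.73

943 units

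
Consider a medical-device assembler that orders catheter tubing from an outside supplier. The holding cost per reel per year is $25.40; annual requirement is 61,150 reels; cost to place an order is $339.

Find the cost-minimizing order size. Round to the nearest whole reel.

2DS/H = 2·61,150·339/25.4 = 1,632,271.65
EOQ = √1,632,271.65 ≈ 1,277.60

1,278 reels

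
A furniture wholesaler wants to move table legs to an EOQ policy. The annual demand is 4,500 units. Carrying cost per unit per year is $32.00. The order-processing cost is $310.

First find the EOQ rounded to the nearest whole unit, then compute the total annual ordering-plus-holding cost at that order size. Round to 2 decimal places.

Optimal lot size Q* = (2 × 4,500 × $310 / $32)^½ ≈ 295.28 → Q = 295 units
Annual ordering cost = (D/Q)·S = (4,500/295) × 310 = $4,728.81
Annual holding cost  = (Q/2)·H = (295/2) × 32 = $4,720.00
Total = $4,728.81 + $4,720.00 = $9,448.81

$9,448.81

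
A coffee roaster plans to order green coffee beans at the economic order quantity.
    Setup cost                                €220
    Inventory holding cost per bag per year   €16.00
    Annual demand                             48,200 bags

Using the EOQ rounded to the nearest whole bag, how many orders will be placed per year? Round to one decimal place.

EOQ = √(2DS/H) = √(2 × 48,200 × 220 / 16)
    = √(1,325,500.00) ≈ 1,151.30 → Q = 1,151
Orders per year = D/Q = 48,200 / 1,151 = 41.877

41.9 orders per year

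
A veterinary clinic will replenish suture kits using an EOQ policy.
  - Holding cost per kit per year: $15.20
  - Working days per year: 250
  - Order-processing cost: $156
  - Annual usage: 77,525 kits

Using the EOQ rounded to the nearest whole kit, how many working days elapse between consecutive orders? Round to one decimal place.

Optimal lot size Q* = (2 × 77,525 × $156 / $15.2)^½ ≈ 1,261.47 → Q = 1,261 kits
T = Q/D × 250 days = 1,261/77,525 × 250 = 4.066 days

4.1 days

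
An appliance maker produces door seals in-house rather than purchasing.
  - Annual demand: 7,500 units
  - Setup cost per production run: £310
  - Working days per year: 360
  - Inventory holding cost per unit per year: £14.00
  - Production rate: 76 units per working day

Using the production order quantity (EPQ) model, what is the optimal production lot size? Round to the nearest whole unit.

676 units

Daily demand d = 7,500/360 = 20.833; p = 76; 1 − d/p = 0.72588
EPQ = √(2DS / (H(1 − d/p)))
    = √(2 × 7,500 × 310 / (14 × 0.72588)) ≈ 676.44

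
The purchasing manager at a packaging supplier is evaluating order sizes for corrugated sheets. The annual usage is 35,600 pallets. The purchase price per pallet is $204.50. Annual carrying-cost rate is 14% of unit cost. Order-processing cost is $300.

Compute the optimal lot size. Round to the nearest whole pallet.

864 pallets

Holding cost per pallet per year: H = 14% × $204.5 = $28.6300
2DS/H = 2·35,600·300/28.63 = 746,070.56
EOQ = √746,070.56 ≈ 863.75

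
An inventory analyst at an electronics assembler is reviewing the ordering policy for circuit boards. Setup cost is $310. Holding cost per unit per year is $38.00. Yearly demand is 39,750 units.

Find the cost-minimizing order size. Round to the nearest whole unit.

Q* = √(2·D·S / H) = √(2·39,750·310 / 38) = √648,552.6 ≈ 805.33

805 units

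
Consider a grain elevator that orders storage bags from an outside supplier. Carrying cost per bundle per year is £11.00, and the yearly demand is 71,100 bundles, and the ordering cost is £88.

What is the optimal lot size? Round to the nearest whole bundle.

EOQ = √(2DS/H) = √(2 × 71,100 × 88 / 11)
    = √(1,137,600.00) ≈ 1,066.58

1,067 bundles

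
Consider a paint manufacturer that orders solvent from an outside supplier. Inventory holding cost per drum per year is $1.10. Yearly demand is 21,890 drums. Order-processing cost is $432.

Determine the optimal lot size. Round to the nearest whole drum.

EOQ = √(2DS/H) = √(2 × 21,890 × 432 / 1.1)
    = √(17,193,600.00) ≈ 4,146.52

4,147 drums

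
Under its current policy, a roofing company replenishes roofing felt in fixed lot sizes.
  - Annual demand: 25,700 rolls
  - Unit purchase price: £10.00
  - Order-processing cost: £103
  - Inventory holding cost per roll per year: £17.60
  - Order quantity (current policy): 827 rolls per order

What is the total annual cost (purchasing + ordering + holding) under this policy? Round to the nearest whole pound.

Ordering: D/Q × S = 25,700/827 × £103 = £3,200.85
Holding:  Q/2 × H = 827/2 × £17.6 = £7,277.60
Purchase cost = D·C = 25,700 × 10 = £257,000.00
Total = £3,200.85 + £7,277.60 + £257,000.00 = £267,478.45

£267,478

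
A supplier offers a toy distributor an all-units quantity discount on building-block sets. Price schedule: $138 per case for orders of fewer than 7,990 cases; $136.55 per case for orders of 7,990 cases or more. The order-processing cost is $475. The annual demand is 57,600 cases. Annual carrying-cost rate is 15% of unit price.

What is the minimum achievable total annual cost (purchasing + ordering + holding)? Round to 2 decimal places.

H₁ = 15%×$138 = $20.7000;  H₂ = 15%×$136.55 = $20.4825
EOQ₁ = √(2×57,600×475/20.7000) = 1,625.88  (< 7,990, feasible at tier 1)
EOQ₂ = √(2×57,600×475/20.4825) = 1,634.49  (< 7,990 → use Q = 7,990 at tier-2 price)
TC(tier 1 (EOQ₁), Q≈1,625.9) = $7,982,455.67
TC(tier 2, Q≈7,990.0) = $7,950,531.87
Minimum at tier 2: $7,950,531.87

$7,950,531.87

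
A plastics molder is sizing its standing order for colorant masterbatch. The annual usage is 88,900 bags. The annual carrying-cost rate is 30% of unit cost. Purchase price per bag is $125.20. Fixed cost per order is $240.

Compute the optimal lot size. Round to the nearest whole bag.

H = i·C = 0.3 × $125.2 = $37.5600 per bag-year
Q* = √(2·D·S / H) = √(2·88,900·240 / 37.56) = √1,136,102.2 ≈ 1,065.88

1,066 bags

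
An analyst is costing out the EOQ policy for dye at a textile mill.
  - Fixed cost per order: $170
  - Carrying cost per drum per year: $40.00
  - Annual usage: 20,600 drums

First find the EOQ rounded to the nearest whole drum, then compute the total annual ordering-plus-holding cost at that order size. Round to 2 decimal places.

$16,737.99

Q* = √(2·D·S / H) = √(2·20,600·170 / 40) = √175,100.0 ≈ 418.45 → Q = 418 drums
Orders/yr = 20,600/418 = 49.282; ordering cost = 49.282 × $170 = $8,377.99
Average inventory = 418/2 = 209; holding cost = 209 × $40 = $8,360.00
Total = $8,377.99 + $8,360.00 = $16,737.99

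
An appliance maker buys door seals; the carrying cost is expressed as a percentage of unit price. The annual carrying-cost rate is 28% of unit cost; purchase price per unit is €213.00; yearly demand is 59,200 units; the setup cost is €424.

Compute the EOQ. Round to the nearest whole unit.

Carrying cost H = €213 × 28% = €59.6400/unit/yr
Q* = √(2·D·S / H) = √(2·59,200·424 / 59.64) = √841,743.8 ≈ 917.47

917 units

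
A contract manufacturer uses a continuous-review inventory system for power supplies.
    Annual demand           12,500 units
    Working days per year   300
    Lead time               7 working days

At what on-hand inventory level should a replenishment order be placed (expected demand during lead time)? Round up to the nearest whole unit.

292 units

Daily demand d = 12,500 / 300 = 41.667 units/day
Demand during lead time = 41.667 × 7 = 291.67
Reorder point = 291.67 → round up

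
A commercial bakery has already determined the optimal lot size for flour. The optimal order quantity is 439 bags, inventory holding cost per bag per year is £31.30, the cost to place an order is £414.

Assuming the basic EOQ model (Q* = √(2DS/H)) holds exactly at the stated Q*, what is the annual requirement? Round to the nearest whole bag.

7,285 bags per year

From Q* = √(2DS/H) ⇒ Q*² = 2DS/H.
D = Q²H / (2S) = 439² × 31.3 / (2 × 414) = 7,285.23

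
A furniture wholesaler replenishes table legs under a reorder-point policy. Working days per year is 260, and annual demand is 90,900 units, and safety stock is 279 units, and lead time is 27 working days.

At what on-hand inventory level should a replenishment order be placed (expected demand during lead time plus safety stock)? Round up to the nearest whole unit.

9,719 units

Daily demand d = 90,900 / 260 = 349.615 units/day
Demand during lead time = 349.615 × 27 = 9,439.62
Reorder point = 9,439.62 + 279 = 9,718.62 → round up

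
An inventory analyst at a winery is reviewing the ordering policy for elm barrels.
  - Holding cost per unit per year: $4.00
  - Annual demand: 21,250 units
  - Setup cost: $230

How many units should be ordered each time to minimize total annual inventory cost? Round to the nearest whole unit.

1,563 units

Optimal lot size Q* = (2 × 21,250 × $230 / $4)^½ ≈ 1,563.25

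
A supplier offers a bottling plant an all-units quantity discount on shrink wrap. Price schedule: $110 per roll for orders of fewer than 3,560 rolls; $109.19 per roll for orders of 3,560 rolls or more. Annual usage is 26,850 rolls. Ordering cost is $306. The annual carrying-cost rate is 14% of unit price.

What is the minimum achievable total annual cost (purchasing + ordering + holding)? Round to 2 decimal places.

H₁ = 14%×$110 = $15.4000;  H₂ = 14%×$109.19 = $15.2866
EOQ₁ = √(2×26,850×306/15.4000) = 1,032.97  (< 3,560, feasible at tier 1)
EOQ₂ = √(2×26,850×306/15.2866) = 1,036.79  (< 3,560 → use Q = 3,560 at tier-2 price)
TC(tier 1 (EOQ₁), Q≈1,033.0) = $2,969,407.73
TC(tier 2, Q≈3,560.0) = $2,961,269.54
Minimum at tier 2: $2,961,269.54

$2,961,269.54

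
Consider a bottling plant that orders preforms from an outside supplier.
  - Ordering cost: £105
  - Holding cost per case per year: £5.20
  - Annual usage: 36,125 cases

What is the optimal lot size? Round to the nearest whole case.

1,208 cases

EOQ = √(2DS/H) = √(2 × 36,125 × 105 / 5.2)
    = √(1,458,894.23) ≈ 1,207.85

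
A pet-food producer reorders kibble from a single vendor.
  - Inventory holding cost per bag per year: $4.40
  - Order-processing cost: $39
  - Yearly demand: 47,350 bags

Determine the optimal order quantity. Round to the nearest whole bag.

Optimal lot size Q* = (2 × 47,350 × $39 / $4.4)^½ ≈ 916.18

916 bags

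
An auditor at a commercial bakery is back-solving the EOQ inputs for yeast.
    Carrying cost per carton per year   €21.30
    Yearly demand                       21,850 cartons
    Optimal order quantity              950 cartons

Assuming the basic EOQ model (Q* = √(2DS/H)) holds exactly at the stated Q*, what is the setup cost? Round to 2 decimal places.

€439.89

EOQ relation: Q² = 2DS/H, so rearrange for the unknown.
S = Q²H / (2D) = 950² × 21.3 / (2 × 21,850) = 439.8913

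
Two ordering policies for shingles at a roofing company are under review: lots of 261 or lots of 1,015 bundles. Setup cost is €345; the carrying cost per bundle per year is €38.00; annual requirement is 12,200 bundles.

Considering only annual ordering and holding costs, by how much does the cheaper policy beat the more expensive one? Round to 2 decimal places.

€2,346.36

Annual cost at Q: ordering D·S/Q plus holding Q·H/2.
TC(261) = (12,200/261)×345 + (261/2)×38 = €21,085.44
TC(1,015) = (12,200/1,015)×345 + (1,015/2)×38 = €23,431.80
Lots of 261 are cheaper by €2,346.36.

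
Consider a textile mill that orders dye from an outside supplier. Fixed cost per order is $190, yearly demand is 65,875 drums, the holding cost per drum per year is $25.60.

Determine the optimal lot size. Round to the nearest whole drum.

989 drums

EOQ = √(2DS/H) = √(2 × 65,875 × 190 / 25.6)
    = √(977,832.03) ≈ 988.85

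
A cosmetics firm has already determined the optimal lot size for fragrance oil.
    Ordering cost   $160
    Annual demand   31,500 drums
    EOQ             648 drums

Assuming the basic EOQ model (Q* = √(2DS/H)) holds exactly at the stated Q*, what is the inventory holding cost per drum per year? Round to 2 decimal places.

EOQ relation: Q² = 2DS/H, so rearrange for the unknown.
H = 2DS / Q² = 2 × 31,500 × 160 / 648² = 24.0055

$24.01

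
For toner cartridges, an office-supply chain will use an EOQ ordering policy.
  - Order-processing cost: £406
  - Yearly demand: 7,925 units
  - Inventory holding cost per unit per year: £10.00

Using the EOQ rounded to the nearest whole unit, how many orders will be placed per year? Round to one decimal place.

Optimal lot size Q* = (2 × 7,925 × £406 / £10)^½ ≈ 802.19 → Q = 802
N = D/Q = 7,925/802 ≈ 9.882 orders/yr

9.9 orders per year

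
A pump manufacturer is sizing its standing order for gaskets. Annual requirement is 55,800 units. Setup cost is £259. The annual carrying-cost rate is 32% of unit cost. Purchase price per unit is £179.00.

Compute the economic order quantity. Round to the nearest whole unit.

710 units

Carrying cost H = £179 × 32% = £57.2800/unit/yr
EOQ = √(2DS/H) = √(2 × 55,800 × 259 / 57.28)
    = √(504,615.92) ≈ 710.36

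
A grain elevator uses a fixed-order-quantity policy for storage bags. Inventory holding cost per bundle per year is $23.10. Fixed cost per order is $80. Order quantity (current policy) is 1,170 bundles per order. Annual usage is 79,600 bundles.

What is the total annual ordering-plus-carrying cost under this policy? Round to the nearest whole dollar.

Orders/yr = 79,600/1,170 = 68.034; ordering cost = 68.034 × $80 = $5,442.74
Average inventory = 1,170/2 = 585; holding cost = 585 × $23.1 = $13,513.50
Total = $5,442.74 + $13,513.50 = $18,956.24

$18,956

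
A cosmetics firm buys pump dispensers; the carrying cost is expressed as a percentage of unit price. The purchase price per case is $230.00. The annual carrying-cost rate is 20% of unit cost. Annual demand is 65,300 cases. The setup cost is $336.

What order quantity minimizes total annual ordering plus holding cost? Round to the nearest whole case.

Carrying cost H = $230 × 20% = $46.0000/case/yr
2DS/H = 2·65,300·336/46 = 953,947.83
EOQ = √953,947.83 ≈ 976.70

977 cases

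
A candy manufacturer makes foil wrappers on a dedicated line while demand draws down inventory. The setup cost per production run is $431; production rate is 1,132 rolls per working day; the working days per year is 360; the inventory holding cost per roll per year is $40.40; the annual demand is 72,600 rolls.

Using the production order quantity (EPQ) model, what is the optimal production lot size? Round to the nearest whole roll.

1,373 rolls

d = 72,600/360 = 201.6667 rolls/day;  effective holding cost H(1 − d/p) = 40.4·(1 − 201.6667/1132) = 33.20271
Q* = √(2DS / H_eff) = √(2·72,600·431 / 33.20271) ≈ 1,372.89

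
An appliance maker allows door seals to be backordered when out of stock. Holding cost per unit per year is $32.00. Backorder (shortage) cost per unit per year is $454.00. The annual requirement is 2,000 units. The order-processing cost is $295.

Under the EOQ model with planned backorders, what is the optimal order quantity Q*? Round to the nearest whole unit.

199 units

Q* = √(2DS/H) · √((H + b)/b)
   = √(2 × 2,000 × 295 / 32) · √((32 + 454) / 454)
   = 192.029 × 1.0346 ≈ 198.68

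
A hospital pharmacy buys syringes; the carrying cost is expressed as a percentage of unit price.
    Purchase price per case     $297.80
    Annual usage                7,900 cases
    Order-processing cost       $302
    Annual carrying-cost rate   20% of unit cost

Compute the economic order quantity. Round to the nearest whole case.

283 cases

Carrying cost H = $297.8 × 20% = $59.5600/case/yr
EOQ = √(2DS/H) = √(2 × 7,900 × 302 / 59.56)
    = √(80,114.17) ≈ 283.04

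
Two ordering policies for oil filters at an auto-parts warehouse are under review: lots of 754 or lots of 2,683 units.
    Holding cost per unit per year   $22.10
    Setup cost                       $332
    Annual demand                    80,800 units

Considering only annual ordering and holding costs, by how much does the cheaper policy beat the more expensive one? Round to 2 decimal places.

$4,263.91

For each Q, cost = (D/Q)·S + (Q/2)·H.
TC(754) = (80,800/754)×332 + (754/2)×22.1 = $43,909.42
TC(2,683) = (80,800/2,683)×332 + (2,683/2)×22.1 = $39,645.51
Cheaper: Q = 2,683.  Difference = $4,263.91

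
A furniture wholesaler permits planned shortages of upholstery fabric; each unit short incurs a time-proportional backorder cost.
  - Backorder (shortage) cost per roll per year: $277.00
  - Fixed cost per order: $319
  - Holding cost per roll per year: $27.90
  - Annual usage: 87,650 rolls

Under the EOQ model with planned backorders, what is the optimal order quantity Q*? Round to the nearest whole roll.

1,485 rolls

Basic EOQ = √(2·87,650·319/27.9) = 1,415.742
Backorder adjustment √((H+b)/b) = √((27.9+277)/277) = 1.0492
Q* = 1,415.742 × 1.0492 ≈ 1,485.33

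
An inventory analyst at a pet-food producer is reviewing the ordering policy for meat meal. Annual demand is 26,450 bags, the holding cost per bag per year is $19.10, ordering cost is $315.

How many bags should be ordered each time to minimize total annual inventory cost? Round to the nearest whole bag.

934 bags

Q* = √(2·D·S / H) = √(2·26,450·315 / 19.1) = √872,434.6 ≈ 934.04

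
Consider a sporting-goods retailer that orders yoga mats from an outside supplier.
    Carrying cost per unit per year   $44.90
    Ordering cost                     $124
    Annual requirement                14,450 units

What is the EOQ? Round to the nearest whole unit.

283 units

Q* = √(2·D·S / H) = √(2·14,450·124 / 44.9) = √79,812.9 ≈ 282.51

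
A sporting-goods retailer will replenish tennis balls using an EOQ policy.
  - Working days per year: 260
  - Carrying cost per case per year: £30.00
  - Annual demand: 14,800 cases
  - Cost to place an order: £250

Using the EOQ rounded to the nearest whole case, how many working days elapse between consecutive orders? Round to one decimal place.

2DS/H = 2·14,800·250/30 = 246,666.67
EOQ = √246,666.67 ≈ 496.66 → Q = 497 cases
Cycle time = (working days × Q)/D = (260 × 497) / 14,800 = 8.731 days

8.7 days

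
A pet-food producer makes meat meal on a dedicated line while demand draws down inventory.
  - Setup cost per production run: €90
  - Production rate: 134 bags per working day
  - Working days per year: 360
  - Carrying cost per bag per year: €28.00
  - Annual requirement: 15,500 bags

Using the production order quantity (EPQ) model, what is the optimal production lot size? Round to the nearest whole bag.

d = 15,500/360 = 43.0556 bags/day;  effective holding cost H(1 − d/p) = 28·(1 − 43.0556/134) = 19.00332
Q* = √(2DS / H_eff) = √(2·15,500·90 / 19.00332) ≈ 383.17

383 bags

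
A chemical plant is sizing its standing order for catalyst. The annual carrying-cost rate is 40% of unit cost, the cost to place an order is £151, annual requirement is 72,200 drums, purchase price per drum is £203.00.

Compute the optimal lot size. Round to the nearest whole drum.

H = i·C = 0.4 × £203 = £81.2000 per drum-year
EOQ = √(2DS/H) = √(2 × 72,200 × 151 / 81.2)
    = √(268,527.09) ≈ 518.20

518 drums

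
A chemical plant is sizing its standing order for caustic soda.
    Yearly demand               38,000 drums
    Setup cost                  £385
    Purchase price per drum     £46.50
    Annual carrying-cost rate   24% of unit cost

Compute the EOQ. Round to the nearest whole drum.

1,619 drums

Carrying cost H = £46.5 × 24% = £11.1600/drum/yr
Optimal lot size Q* = (2 × 38,000 × £385 / £11.16)^½ ≈ 1,619.22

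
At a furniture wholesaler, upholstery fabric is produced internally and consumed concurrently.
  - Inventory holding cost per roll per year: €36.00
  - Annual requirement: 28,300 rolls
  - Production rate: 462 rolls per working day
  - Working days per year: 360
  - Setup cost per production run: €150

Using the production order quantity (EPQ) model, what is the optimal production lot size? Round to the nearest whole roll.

d = 28,300/360 = 78.6111 rolls/day;  effective holding cost H(1 − d/p) = 36·(1 − 78.6111/462) = 29.87446
Q* = √(2DS / H_eff) = √(2·28,300·150 / 29.87446) ≈ 533.09

533 rolls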